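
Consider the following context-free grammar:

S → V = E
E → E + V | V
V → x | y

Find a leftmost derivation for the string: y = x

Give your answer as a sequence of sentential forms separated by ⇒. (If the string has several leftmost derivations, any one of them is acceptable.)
Start with S.
Step 1: the leftmost non-terminal is S; apply S → V = E:  V = E
Step 2: the leftmost non-terminal is V; apply V → y:  y = E
Step 3: the leftmost non-terminal is E; apply E → V:  y = V
Step 4: the leftmost non-terminal is V; apply V → x:  y = x

Final answer: S ⇒ V = E ⇒ y = E ⇒ y = V ⇒ y = x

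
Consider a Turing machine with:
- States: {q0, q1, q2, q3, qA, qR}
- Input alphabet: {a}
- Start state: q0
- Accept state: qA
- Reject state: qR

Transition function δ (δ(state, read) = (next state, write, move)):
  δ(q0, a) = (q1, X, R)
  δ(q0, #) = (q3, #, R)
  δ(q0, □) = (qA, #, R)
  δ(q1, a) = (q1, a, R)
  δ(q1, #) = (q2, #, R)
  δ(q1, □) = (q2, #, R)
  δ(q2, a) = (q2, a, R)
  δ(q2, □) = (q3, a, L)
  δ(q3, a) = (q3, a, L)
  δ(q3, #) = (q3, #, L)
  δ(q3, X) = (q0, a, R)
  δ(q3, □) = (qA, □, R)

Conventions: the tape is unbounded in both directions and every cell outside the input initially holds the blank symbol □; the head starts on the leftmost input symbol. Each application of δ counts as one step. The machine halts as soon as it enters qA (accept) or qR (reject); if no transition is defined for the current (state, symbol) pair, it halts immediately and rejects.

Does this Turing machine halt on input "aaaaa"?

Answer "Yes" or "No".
Trace (configuration after each step, as tape_left[state]tape_right with head position):
Step 0: [q0]aaaaa (head at position 0)
Step 1: X[q1]aaaa (head 1)
Step 2: Xa[q1]aaa (head 2)
Step 3: Xaa[q1]aa (head 3)
Step 4: Xaaa[q1]a (head 4)
Step 5: Xaaaa[q1]□ (head 5)
Step 6: Xaaaa#[q2]□ (head 6)
Step 7: Xaaaa[q3]#a (head 5)
Step 8: Xaaa[q3]a#a (head 4)
Step 9: Xaa[q3]aa#a (head 3)
Step 10: Xa[q3]aaa#a (head 2)
Step 11: X[q3]aaaa#a (head 1)
Step 12: [q3]Xaaaa#a (head 0)
Step 13: a[q0]aaaa#a (head 1)
Step 14: aX[q1]aaa#a (head 2)
Step 15: aXa[q1]aa#a (head 3)
Step 16: aXaa[q1]a#a (head 4)
Step 17: aXaaa[q1]#a (head 5)
Step 18: aXaaa#[q2]a (head 6)
Step 19: aXaaa#a[q2]□ (head 7)
Step 20: aXaaa#[q3]aa (head 6)
Step 21: aXaaa[q3]#aa (head 5)
Step 22: aXaa[q3]a#aa (head 4)
Step 23: aXa[q3]aa#aa (head 3)
Step 24: aX[q3]aaa#aa (head 2)
Step 25: a[q3]Xaaa#aa (head 1)
Step 26: aa[q0]aaa#aa (head 2)
Step 27: aaX[q1]aa#aa (head 3)
Step 28: aaXa[q1]a#aa (head 4)
Step 29: aaXaa[q1]#aa (head 5)
Step 30: aaXaa#[q2]aa (head 6)
Step 31: aaXaa#a[q2]a (head 7)
Step 32: aaXaa#aa[q2]□ (head 8)
Step 33: aaXaa#a[q3]aa (head 7)
Step 34: aaXaa#[q3]aaa (head 6)
Step 35: aaXaa[q3]#aaa (head 5)
Step 36: aaXa[q3]a#aaa (head 4)
Step 37: aaX[q3]aa#aaa (head 3)
Step 38: aa[q3]Xaa#aaa (head 2)
Step 39: aaa[q0]aa#aaa (head 3)
Step 40: aaaX[q1]a#aaa (head 4)
Step 41: aaaXa[q1]#aaa (head 5)
Step 42: aaaXa#[q2]aaa (head 6)
Step 43: aaaXa#a[q2]aa (head 7)
Step 44: aaaXa#aa[q2]a (head 8)
Step 45: aaaXa#aaa[q2]□ (head 9)
Step 46: aaaXa#aa[q3]aa (head 8)
Step 47: aaaXa#a[q3]aaa (head 7)
Step 48: aaaXa#[q3]aaaa (head 6)
Step 49: aaaXa[q3]#aaaa (head 5)
Step 50: aaaX[q3]a#aaaa (head 4)
Step 51: aaa[q3]Xa#aaaa (head 3)
Step 52: aaaa[q0]a#aaaa (head 4)
Step 53: aaaaX[q1]#aaaa (head 5)
Step 54: aaaaX#[q2]aaaa (head 6)
Step 55: aaaaX#a[q2]aaa (head 7)
Step 56: aaaaX#aa[q2]aa (head 8)
Step 57: aaaaX#aaa[q2]a (head 9)
Step 58: aaaaX#aaaa[q2]□ (head 10)
Step 59: aaaaX#aaa[q3]aa (head 9)
Step 60: aaaaX#aa[q3]aaa (head 8)
Step 61: aaaaX#a[q3]aaaa (head 7)
Step 62: aaaaX#[q3]aaaaa (head 6)
Step 63: aaaaX[q3]#aaaaa (head 5)
Step 64: aaaa[q3]X#aaaaa (head 4)
Step 65: aaaaa[q0]#aaaaa (head 5)
Step 66: aaaaa#[q3]aaaaa (head 6)
Step 67: aaaaa[q3]#aaaaa (head 5)
Step 68: aaaa[q3]a#aaaaa (head 4)
Step 69: aaa[q3]aa#aaaaa (head 3)
Step 70: aa[q3]aaa#aaaaa (head 2)
Step 71: a[q3]aaaa#aaaaa (head 1)
Step 72: [q3]aaaaa#aaaaa (head 0)
Step 73: [q3]□aaaaa#aaaaa (head -1)
Step 74: □[qA]aaaaa#aaaaa (head 0)
The machine is in qA, so it halts and accepts.
It halts after 74 steps.

Final answer: Yes - halts after 74 steps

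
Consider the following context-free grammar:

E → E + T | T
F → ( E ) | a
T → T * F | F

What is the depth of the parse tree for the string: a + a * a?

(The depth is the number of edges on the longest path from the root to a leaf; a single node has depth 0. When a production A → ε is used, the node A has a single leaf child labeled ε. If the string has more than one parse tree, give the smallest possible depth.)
The grammar is unambiguous; the parse tree of a + a * a is:
E → E + T at the root (depth 0).
  Left E (depth 1) → T (2) → F (3) → a (4).
  Right T (depth 1) → T * F; that T (2) → F (3) → a (4); F (2) → a (3).
The longest root-to-leaf paths have 4 edges.
Depth = 4.

Final answer: 4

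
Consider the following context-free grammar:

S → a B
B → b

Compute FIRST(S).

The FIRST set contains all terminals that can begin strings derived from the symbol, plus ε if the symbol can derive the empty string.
S has the single production S → a B, whose right-hand side begins with the terminal a. So FIRST(S) = {a}.

Final answer: {a}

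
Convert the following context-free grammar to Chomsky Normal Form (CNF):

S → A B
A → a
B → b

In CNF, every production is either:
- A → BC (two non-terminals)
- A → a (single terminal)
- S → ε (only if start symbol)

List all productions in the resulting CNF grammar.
The grammar has no ε-productions or unit productions to eliminate.
S → A B is already in CNF (two non-terminals) – keep it.
A → a is already in CNF (single terminal) – keep it.
B → b is already in CNF (single terminal) – keep it.
Resulting CNF grammar (3 productions): A → a; B → b; S → A B

Final answer: A → a; B → b; S → A B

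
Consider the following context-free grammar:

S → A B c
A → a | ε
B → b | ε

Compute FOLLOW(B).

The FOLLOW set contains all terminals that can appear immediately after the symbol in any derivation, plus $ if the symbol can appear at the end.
B occurs in S → A B c, immediately followed by the terminal c. So FOLLOW(B) = {c}.

Final answer: {c}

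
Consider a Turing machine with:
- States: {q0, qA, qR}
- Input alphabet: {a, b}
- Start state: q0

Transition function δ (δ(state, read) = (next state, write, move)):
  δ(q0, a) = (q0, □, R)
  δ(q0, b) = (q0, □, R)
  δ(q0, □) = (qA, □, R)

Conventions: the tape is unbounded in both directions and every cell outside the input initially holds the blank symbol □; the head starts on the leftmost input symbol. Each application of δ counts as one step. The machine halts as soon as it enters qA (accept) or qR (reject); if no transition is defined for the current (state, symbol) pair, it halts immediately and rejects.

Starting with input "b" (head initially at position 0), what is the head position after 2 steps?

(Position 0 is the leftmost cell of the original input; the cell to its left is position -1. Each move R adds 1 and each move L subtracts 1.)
Step 0: [q0]b (head at position 0)
Step 1: δ(q0, b) = (q0, □, R)  ⊢  □[q0]□ (head at position 1)
Step 2: δ(q0, □) = (qA, □, R)  ⊢  □□[qA]□ (head at position 2)
Head position after 2 steps: 2

Final answer: Position 2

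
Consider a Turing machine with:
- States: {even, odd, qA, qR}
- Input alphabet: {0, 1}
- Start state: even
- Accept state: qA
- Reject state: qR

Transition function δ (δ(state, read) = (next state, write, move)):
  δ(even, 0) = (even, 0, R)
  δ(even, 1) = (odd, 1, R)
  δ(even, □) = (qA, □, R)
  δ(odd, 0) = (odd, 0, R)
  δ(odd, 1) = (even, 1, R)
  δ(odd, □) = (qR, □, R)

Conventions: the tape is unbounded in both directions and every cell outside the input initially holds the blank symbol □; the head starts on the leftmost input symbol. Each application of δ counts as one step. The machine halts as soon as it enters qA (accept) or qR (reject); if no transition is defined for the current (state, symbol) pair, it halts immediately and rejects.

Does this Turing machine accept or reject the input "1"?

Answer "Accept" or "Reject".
Step 0: [even]1 (head at position 0)
Step 1: δ(even, 1) = (odd, 1, R)  ⊢  1[odd]□ (head at position 1)
Step 2: δ(odd, □) = (qR, □, R)  ⊢  1□[qR]□ (head at position 2)
The machine is in qR, so it halts and rejects.

Final answer: Reject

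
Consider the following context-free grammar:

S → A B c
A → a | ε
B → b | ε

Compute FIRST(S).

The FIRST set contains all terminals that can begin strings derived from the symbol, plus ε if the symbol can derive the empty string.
FIRST(A) = {a, ε} (A → a | ε) and FIRST(B) = {b, ε} (B → b | ε).
For S → A B c: add FIRST(A) minus ε = {a}; A is nullable, so also add FIRST(B) minus ε = {b}; B is nullable too, so also add FIRST(c) = {c}. The terminal c is never erased, so S is not nullable and ε is not included.
FIRST(S) = {a, b, c}.

Final answer: {a, b, c}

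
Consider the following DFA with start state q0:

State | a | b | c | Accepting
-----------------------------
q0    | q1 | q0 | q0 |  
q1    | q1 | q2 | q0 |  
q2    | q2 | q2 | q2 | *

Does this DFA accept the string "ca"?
Start in q0.
Read 'c': q0 → q0
Read 'a': q0 → q1
Final state q1 is not accepting, so the string is rejected.

Final answer: No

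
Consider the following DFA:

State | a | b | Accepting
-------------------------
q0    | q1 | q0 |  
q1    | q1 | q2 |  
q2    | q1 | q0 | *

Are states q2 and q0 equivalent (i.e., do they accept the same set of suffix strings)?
Try the suffix ε (the empty string).
From q2: q2 — accepting.
From q0: q0 — not accepting.
The two states disagree on this suffix, so they are not equivalent.

Final answer: No. Distinguishing string: ε (the empty string) - accepted from q2 but not from q0.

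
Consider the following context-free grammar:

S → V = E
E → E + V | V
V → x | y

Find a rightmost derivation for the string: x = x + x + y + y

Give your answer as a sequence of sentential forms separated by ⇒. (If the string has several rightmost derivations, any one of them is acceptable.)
Start with S.
Step 1: the rightmost non-terminal is S; apply S → V = E:  V = E
Step 2: the rightmost non-terminal is E; apply E → E + V:  V = E + V
Step 3: the rightmost non-terminal is V; apply V → y:  V = E + y
Step 4: the rightmost non-terminal is E; apply E → E + V:  V = E + V + y
Step 5: the rightmost non-terminal is V; apply V → y:  V = E + y + y
Step 6: the rightmost non-terminal is E; apply E → E + V:  V = E + V + y + y
Step 7: the rightmost non-terminal is V; apply V → x:  V = E + x + y + y
Step 8: the rightmost non-terminal is E; apply E → V:  V = V + x + y + y
Step 9: the rightmost non-terminal is V; apply V → x:  V = x + x + y + y
Step 10: the rightmost non-terminal is V; apply V → x:  x = x + x + y + y

Final answer: S ⇒ V = E ⇒ V = E + V ⇒ V = E + y ⇒ V = E + V + y ⇒ V = E + y + y ⇒ V = E + V + y + y ⇒ V = E + x + y + y ⇒ V = V + x + y + y ⇒ V = x + x + y + y ⇒ x = x + x + y + y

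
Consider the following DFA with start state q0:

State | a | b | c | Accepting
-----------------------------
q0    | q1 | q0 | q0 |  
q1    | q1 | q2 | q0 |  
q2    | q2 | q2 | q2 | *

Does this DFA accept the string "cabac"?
Start in q0.
Read 'c': q0 → q0
Read 'a': q0 → q1
Read 'b': q1 → q2
Read 'a': q2 → q2
Read 'c': q2 → q2
Final state q2 is accepting, so the string is accepted.

Final answer: Yes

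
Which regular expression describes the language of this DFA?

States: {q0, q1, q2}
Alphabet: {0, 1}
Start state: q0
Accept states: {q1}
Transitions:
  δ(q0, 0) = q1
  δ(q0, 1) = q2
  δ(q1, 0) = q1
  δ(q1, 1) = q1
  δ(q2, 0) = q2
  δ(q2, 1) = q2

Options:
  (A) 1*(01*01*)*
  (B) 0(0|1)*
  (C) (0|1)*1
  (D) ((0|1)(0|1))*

Testing sample strings against the DFA:
  '1101' -> rejected
  '11' -> rejected
  '11' -> rejected
  '1110' -> rejected
Checking each option for a counterexample:
  (A) 1*(01*01*)*: ε is rejected by the DFA but matches the regex → eliminated
  (B) 0(0|1)*: agrees with the DFA on all strings of length ≤ 4
  (C) (0|1)*1: '0' is accepted by the DFA but does not match the regex → eliminated
  (D) ((0|1)(0|1))*: ε is rejected by the DFA but matches the regex → eliminated
Only (B) 0(0|1)* is consistent with the DFA.

Final answer: (B) 0(0|1)*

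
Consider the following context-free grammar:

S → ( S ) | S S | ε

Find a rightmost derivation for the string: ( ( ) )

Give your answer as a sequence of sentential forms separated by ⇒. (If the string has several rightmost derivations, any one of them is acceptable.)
Start with S.
Step 1: the rightmost non-terminal is S; apply S → ( S ):  ( S )
Step 2: the rightmost non-terminal is S; apply S → ( S ):  ( ( S ) )
Step 3: the rightmost non-terminal is S; apply S → ε:  ( ( ) )

Final answer: S ⇒ ( S ) ⇒ ( ( S ) ) ⇒ ( ( ) )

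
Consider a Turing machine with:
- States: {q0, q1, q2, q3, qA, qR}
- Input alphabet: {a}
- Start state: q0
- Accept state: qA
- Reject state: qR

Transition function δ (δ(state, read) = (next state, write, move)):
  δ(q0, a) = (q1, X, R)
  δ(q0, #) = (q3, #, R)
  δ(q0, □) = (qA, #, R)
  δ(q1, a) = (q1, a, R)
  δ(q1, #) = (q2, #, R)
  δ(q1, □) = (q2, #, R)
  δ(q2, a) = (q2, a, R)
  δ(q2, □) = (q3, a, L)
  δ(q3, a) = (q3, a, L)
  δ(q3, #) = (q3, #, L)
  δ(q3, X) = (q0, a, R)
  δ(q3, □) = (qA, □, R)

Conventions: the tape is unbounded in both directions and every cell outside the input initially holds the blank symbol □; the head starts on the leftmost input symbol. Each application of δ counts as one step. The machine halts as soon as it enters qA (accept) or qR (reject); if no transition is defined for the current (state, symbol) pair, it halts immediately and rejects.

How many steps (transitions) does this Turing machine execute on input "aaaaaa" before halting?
Trace (configuration after each step, as tape_left[state]tape_right with head position):
Step 0: [q0]aaaaaa (head at position 0)
Step 1: X[q1]aaaaa (head 1)
Step 2: Xa[q1]aaaa (head 2)
Step 3: Xaa[q1]aaa (head 3)
Step 4: Xaaa[q1]aa (head 4)
Step 5: Xaaaa[q1]a (head 5)
Step 6: Xaaaaa[q1]□ (head 6)
Step 7: Xaaaaa#[q2]□ (head 7)
Step 8: Xaaaaa[q3]#a (head 6)
Step 9: Xaaaa[q3]a#a (head 5)
Step 10: Xaaa[q3]aa#a (head 4)
Step 11: Xaa[q3]aaa#a (head 3)
Step 12: Xa[q3]aaaa#a (head 2)
Step 13: X[q3]aaaaa#a (head 1)
Step 14: [q3]Xaaaaa#a (head 0)
Step 15: a[q0]aaaaa#a (head 1)
Step 16: aX[q1]aaaa#a (head 2)
Step 17: aXa[q1]aaa#a (head 3)
Step 18: aXaa[q1]aa#a (head 4)
Step 19: aXaaa[q1]a#a (head 5)
Step 20: aXaaaa[q1]#a (head 6)
Step 21: aXaaaa#[q2]a (head 7)
Step 22: aXaaaa#a[q2]□ (head 8)
Step 23: aXaaaa#[q3]aa (head 7)
Step 24: aXaaaa[q3]#aa (head 6)
Step 25: aXaaa[q3]a#aa (head 5)
Step 26: aXaa[q3]aa#aa (head 4)
Step 27: aXa[q3]aaa#aa (head 3)
Step 28: aX[q3]aaaa#aa (head 2)
Step 29: a[q3]Xaaaa#aa (head 1)
Step 30: aa[q0]aaaa#aa (head 2)
Step 31: aaX[q1]aaa#aa (head 3)
Step 32: aaXa[q1]aa#aa (head 4)
Step 33: aaXaa[q1]a#aa (head 5)
Step 34: aaXaaa[q1]#aa (head 6)
Step 35: aaXaaa#[q2]aa (head 7)
Step 36: aaXaaa#a[q2]a (head 8)
Step 37: aaXaaa#aa[q2]□ (head 9)
Step 38: aaXaaa#a[q3]aa (head 8)
Step 39: aaXaaa#[q3]aaa (head 7)
Step 40: aaXaaa[q3]#aaa (head 6)
Step 41: aaXaa[q3]a#aaa (head 5)
Step 42: aaXa[q3]aa#aaa (head 4)
Step 43: aaX[q3]aaa#aaa (head 3)
Step 44: aa[q3]Xaaa#aaa (head 2)
Step 45: aaa[q0]aaa#aaa (head 3)
Step 46: aaaX[q1]aa#aaa (head 4)
Step 47: aaaXa[q1]a#aaa (head 5)
Step 48: aaaXaa[q1]#aaa (head 6)
Step 49: aaaXaa#[q2]aaa (head 7)
Step 50: aaaXaa#a[q2]aa (head 8)
Step 51: aaaXaa#aa[q2]a (head 9)
Step 52: aaaXaa#aaa[q2]□ (head 10)
Step 53: aaaXaa#aa[q3]aa (head 9)
Step 54: aaaXaa#a[q3]aaa (head 8)
Step 55: aaaXaa#[q3]aaaa (head 7)
Step 56: aaaXaa[q3]#aaaa (head 6)
Step 57: aaaXa[q3]a#aaaa (head 5)
Step 58: aaaX[q3]aa#aaaa (head 4)
Step 59: aaa[q3]Xaa#aaaa (head 3)
Step 60: aaaa[q0]aa#aaaa (head 4)
Step 61: aaaaX[q1]a#aaaa (head 5)
Step 62: aaaaXa[q1]#aaaa (head 6)
Step 63: aaaaXa#[q2]aaaa (head 7)
Step 64: aaaaXa#a[q2]aaa (head 8)
Step 65: aaaaXa#aa[q2]aa (head 9)
Step 66: aaaaXa#aaa[q2]a (head 10)
Step 67: aaaaXa#aaaa[q2]□ (head 11)
Step 68: aaaaXa#aaa[q3]aa (head 10)
Step 69: aaaaXa#aa[q3]aaa (head 9)
Step 70: aaaaXa#a[q3]aaaa (head 8)
Step 71: aaaaXa#[q3]aaaaa (head 7)
Step 72: aaaaXa[q3]#aaaaa (head 6)
Step 73: aaaaX[q3]a#aaaaa (head 5)
Step 74: aaaa[q3]Xa#aaaaa (head 4)
Step 75: aaaaa[q0]a#aaaaa (head 5)
Step 76: aaaaaX[q1]#aaaaa (head 6)
Step 77: aaaaaX#[q2]aaaaa (head 7)
Step 78: aaaaaX#a[q2]aaaa (head 8)
Step 79: aaaaaX#aa[q2]aaa (head 9)
Step 80: aaaaaX#aaa[q2]aa (head 10)
Step 81: aaaaaX#aaaa[q2]a (head 11)
Step 82: aaaaaX#aaaaa[q2]□ (head 12)
Step 83: aaaaaX#aaaa[q3]aa (head 11)
Step 84: aaaaaX#aaa[q3]aaa (head 10)
Step 85: aaaaaX#aa[q3]aaaa (head 9)
Step 86: aaaaaX#a[q3]aaaaa (head 8)
Step 87: aaaaaX#[q3]aaaaaa (head 7)
Step 88: aaaaaX[q3]#aaaaaa (head 6)
Step 89: aaaaa[q3]X#aaaaaa (head 5)
Step 90: aaaaaa[q0]#aaaaaa (head 6)
Step 91: aaaaaa#[q3]aaaaaa (head 7)
Step 92: aaaaaa[q3]#aaaaaa (head 6)
Step 93: aaaaa[q3]a#aaaaaa (head 5)
Step 94: aaaa[q3]aa#aaaaaa (head 4)
Step 95: aaa[q3]aaa#aaaaaa (head 3)
Step 96: aa[q3]aaaa#aaaaaa (head 2)
Step 97: a[q3]aaaaa#aaaaaa (head 1)
Step 98: [q3]aaaaaa#aaaaaa (head 0)
Step 99: [q3]□aaaaaa#aaaaaa (head -1)
Step 100: □[qA]aaaaaa#aaaaaa (head 0)
The machine is in qA, so it halts and accepts.
Number of transitions executed: 100.

Final answer: 100 steps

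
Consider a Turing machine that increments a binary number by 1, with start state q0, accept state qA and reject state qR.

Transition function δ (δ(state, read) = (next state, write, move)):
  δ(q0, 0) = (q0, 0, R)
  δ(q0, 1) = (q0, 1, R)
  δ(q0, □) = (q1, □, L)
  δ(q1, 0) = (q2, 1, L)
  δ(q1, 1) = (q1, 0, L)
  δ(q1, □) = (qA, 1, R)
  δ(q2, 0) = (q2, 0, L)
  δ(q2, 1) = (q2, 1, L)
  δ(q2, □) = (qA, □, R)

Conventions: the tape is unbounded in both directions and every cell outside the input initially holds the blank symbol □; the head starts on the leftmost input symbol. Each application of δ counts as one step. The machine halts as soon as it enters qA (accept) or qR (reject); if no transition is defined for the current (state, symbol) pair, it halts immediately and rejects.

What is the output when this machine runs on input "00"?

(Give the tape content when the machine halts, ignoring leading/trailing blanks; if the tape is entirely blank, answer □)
Step 0: [q0]00 (head at position 0)
Step 1: δ(q0, 0) = (q0, 0, R)  ⊢  0[q0]0 (head at position 1)
Step 2: δ(q0, 0) = (q0, 0, R)  ⊢  00[q0]□ (head at position 2)
Step 3: δ(q0, □) = (q1, □, L)  ⊢  0[q1]0□ (head at position 1)
Step 4: δ(q1, 0) = (q2, 1, L)  ⊢  [q2]01□ (head at position 0)
Step 5: δ(q2, 0) = (q2, 0, L)  ⊢  [q2]□01□ (head at position -1)
Step 6: δ(q2, □) = (qA, □, R)  ⊢  □[qA]01□ (head at position 0)
The machine is in qA, so it halts and accepts.
Tape content when halted (ignoring surrounding blanks): 01

Final answer: Output: 01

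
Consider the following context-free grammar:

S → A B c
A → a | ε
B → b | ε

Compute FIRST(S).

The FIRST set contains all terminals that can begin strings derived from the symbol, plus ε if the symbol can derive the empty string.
FIRST(A) = {a, ε} (A → a | ε) and FIRST(B) = {b, ε} (B → b | ε).
For S → A B c: add FIRST(A) minus ε = {a}; A is nullable, so also add FIRST(B) minus ε = {b}; B is nullable too, so also add FIRST(c) = {c}. The terminal c is never erased, so S is not nullable and ε is not included.
FIRST(S) = {a, b, c}.

Final answer: {a, b, c}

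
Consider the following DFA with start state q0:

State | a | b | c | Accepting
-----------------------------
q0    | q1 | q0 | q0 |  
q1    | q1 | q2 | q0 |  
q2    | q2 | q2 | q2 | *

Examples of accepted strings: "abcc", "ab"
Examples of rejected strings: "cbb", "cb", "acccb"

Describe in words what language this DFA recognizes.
strings over {a,b,c} containing 'ab' as substring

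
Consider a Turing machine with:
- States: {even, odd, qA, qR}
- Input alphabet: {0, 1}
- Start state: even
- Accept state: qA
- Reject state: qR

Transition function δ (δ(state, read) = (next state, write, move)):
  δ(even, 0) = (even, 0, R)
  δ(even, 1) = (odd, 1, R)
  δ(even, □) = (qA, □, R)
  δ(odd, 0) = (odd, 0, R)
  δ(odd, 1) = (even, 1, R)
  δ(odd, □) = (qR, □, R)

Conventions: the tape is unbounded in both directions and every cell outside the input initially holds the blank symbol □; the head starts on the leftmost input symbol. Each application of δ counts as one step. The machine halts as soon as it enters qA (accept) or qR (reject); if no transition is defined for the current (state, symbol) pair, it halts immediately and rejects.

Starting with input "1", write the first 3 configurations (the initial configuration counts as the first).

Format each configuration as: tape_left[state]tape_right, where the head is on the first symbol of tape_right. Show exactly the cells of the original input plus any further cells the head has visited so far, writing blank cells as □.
Step 0: [even]1 (head at position 0)
Step 1: δ(even, 1) = (odd, 1, R)  ⊢  1[odd]□ (head at position 1)
Step 2: δ(odd, □) = (qR, □, R)  ⊢  1□[qR]□ (head at position 2)

Final answer: [even]1 ⊢ 1[odd]□ ⊢ 1□[qR]□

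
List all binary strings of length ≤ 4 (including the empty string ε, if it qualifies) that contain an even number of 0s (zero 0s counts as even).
Checking every binary string of length 0 to 4:
  Length 0: accepted: ε | rejected: (none)
  Length 1: accepted: 1 | rejected: 0
  Length 2: accepted: 00, 11 | rejected: 01, 10
  Length 3: accepted: 001, 010, 100, 111 | rejected: 000, 011, 101, 110
  Length 4: accepted: 0000, 0011, 0101, 0110, 1001, 1010, 1100, 1111 | rejected: 0001, 0010, 0100, 0111, 1000, 1011, 1101, 1110
Total: 16 string(s).

Final answer: ε, 1, 00, 11, 001, 010, 100, 111, 0000, 0011, 0101, 0110, 1001, 1010, 1100, 1111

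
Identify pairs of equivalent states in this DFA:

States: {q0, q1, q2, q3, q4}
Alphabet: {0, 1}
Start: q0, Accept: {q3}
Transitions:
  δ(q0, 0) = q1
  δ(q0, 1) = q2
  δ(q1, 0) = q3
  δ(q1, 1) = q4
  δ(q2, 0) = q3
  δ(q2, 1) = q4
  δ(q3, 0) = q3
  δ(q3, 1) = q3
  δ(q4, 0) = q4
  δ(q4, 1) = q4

Using the table-filling algorithm:
Round 0 – mark pairs where exactly one state is accepting: (q0,q3), (q1,q3), (q2,q3), (q3,q4)
Round 1 – newly marked: (q0,q1) [on 0: q1 vs q3, already marked]; (q0,q2) [on 0: q1 vs q3, already marked]; (q1,q4) [on 0: q3 vs q4, already marked]; (q2,q4) [on 0: q3 vs q4, already marked]
Round 2 – newly marked: (q0,q4) [on 0: q1 vs q4, already marked]
No further pairs can be marked.
(q1, q2) unmarked: δ(q1,0)=q3, δ(q2,0)=q3; δ(q1,1)=q4, δ(q2,1)=q4 → equivalent
Equivalent pairs: (q1, q2)

Final answer: Equivalent pairs: (q1, q2)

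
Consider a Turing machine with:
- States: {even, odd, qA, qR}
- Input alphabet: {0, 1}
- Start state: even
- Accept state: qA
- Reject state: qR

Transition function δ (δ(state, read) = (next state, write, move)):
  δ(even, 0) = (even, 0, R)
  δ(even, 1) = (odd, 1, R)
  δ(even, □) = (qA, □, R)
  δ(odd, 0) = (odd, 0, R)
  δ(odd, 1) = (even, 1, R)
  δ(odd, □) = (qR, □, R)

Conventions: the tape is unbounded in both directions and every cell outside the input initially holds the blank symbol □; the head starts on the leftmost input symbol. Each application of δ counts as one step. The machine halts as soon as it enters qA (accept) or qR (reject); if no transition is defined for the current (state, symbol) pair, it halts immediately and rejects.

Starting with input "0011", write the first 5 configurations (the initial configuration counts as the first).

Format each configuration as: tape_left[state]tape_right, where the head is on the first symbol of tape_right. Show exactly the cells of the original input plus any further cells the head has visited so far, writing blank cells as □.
Step 0: [even]0011 (head at position 0)
Step 1: δ(even, 0) = (even, 0, R)  ⊢  0[even]011 (head at position 1)
Step 2: δ(even, 0) = (even, 0, R)  ⊢  00[even]11 (head at position 2)
Step 3: δ(even, 1) = (odd, 1, R)  ⊢  001[odd]1 (head at position 3)
Step 4: δ(odd, 1) = (even, 1, R)  ⊢  0011[even]□ (head at position 4)

Final answer: [even]0011 ⊢ 0[even]011 ⊢ 00[even]11 ⊢ 001[odd]1 ⊢ 0011[even]□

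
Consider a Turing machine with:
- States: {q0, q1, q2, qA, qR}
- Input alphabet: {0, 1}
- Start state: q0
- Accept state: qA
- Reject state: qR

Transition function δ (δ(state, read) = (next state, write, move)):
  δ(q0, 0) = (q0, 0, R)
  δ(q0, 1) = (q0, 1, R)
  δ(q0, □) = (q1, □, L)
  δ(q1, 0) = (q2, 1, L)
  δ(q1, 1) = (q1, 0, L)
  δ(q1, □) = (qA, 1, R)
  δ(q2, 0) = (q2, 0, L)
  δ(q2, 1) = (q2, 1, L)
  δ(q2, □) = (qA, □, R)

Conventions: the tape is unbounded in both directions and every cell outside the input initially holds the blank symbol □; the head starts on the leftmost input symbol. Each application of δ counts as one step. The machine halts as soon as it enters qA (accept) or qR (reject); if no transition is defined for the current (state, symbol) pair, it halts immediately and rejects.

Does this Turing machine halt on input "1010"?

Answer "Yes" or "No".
Step 0: [q0]1010 (head at position 0)
Step 1: δ(q0, 1) = (q0, 1, R)  ⊢  1[q0]010 (head at position 1)
Step 2: δ(q0, 0) = (q0, 0, R)  ⊢  10[q0]10 (head at position 2)
Step 3: δ(q0, 1) = (q0, 1, R)  ⊢  101[q0]0 (head at position 3)
Step 4: δ(q0, 0) = (q0, 0, R)  ⊢  1010[q0]□ (head at position 4)
Step 5: δ(q0, □) = (q1, □, L)  ⊢  101[q1]0□ (head at position 3)
Step 6: δ(q1, 0) = (q2, 1, L)  ⊢  10[q2]11□ (head at position 2)
Step 7: δ(q2, 1) = (q2, 1, L)  ⊢  1[q2]011□ (head at position 1)
Step 8: δ(q2, 0) = (q2, 0, L)  ⊢  [q2]1011□ (head at position 0)
Step 9: δ(q2, 1) = (q2, 1, L)  ⊢  [q2]□1011□ (head at position -1)
Step 10: δ(q2, □) = (qA, □, R)  ⊢  □[qA]1011□ (head at position 0)
The machine is in qA, so it halts and accepts.
It halts after 10 steps.

Final answer: Yes - halts after 10 steps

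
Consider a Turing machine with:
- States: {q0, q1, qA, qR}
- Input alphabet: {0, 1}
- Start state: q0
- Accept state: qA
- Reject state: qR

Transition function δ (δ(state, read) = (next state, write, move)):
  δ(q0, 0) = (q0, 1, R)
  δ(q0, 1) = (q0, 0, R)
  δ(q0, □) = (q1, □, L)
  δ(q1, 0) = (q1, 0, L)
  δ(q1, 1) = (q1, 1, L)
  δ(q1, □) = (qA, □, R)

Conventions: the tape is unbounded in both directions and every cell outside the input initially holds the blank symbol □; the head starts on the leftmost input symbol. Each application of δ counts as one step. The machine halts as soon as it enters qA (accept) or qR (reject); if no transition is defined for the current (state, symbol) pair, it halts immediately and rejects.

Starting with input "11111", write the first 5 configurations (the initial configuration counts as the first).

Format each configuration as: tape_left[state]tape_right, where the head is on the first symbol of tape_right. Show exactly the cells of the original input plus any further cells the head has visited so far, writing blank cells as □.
Step 0: [q0]11111 (head at position 0)
Step 1: δ(q0, 1) = (q0, 0, R)  ⊢  0[q0]1111 (head at position 1)
Step 2: δ(q0, 1) = (q0, 0, R)  ⊢  00[q0]111 (head at position 2)
Step 3: δ(q0, 1) = (q0, 0, R)  ⊢  000[q0]11 (head at position 3)
Step 4: δ(q0, 1) = (q0, 0, R)  ⊢  0000[q0]1 (head at position 4)

Final answer: [q0]11111 ⊢ 0[q0]1111 ⊢ 00[q0]111 ⊢ 000[q0]11 ⊢ 0000[q0]1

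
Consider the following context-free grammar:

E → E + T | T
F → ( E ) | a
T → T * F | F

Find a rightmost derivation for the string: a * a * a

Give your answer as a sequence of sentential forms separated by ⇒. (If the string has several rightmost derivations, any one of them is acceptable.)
Start with E.
Step 1: the rightmost non-terminal is E; apply E → T:  T
Step 2: the rightmost non-terminal is T; apply T → T * F:  T * F
Step 3: the rightmost non-terminal is F; apply F → a:  T * a
Step 4: the rightmost non-terminal is T; apply T → T * F:  T * F * a
Step 5: the rightmost non-terminal is F; apply F → a:  T * a * a
Step 6: the rightmost non-terminal is T; apply T → F:  F * a * a
Step 7: the rightmost non-terminal is F; apply F → a:  a * a * a

Final answer: E ⇒ T ⇒ T * F ⇒ T * a ⇒ T * F * a ⇒ T * a * a ⇒ F * a * a ⇒ a * a * a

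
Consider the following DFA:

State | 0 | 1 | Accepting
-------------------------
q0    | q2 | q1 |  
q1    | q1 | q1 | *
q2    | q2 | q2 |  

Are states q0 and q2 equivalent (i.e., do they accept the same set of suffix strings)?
Try the suffix "1".
From q0: q0 → q1 — accepting.
From q2: q2 → q2 — not accepting.
The two states disagree on this suffix, so they are not equivalent.

Final answer: No. Distinguishing string: "1" - accepted from q0 but not from q2.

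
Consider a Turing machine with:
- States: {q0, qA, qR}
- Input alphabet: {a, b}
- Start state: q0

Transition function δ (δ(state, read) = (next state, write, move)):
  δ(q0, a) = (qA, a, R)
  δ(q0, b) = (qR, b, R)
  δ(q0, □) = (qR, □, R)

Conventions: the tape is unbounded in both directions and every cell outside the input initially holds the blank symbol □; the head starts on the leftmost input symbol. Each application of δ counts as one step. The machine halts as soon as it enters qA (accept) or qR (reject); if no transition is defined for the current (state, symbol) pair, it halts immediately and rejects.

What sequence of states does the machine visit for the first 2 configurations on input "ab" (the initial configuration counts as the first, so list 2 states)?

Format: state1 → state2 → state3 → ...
Step 0: [q0]ab (head at position 0)
Step 1: δ(q0, a) = (qA, a, R)  ⊢  a[qA]b (head at position 1)
Reading off the states of these 2 configurations: q0 → qA

Final answer: q0 → qA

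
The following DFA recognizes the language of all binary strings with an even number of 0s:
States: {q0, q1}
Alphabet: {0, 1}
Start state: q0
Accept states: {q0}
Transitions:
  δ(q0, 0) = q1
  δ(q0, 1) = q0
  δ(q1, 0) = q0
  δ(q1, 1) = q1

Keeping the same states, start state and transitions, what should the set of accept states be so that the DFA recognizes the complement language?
The DFA is complete (every state has a transition on every symbol), so the complement
is recognized by the same DFA with accepting and non-accepting states swapped.
Original accept states: {q0}
Complement accept states = All states - Original accept states
= {q0, q1} - {q0}
= {q1}
Complement language: strings with an ODD number of 0s

Final answer: {q1}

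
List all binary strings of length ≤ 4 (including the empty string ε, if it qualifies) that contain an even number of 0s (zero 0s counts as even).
Checking every binary string of length 0 to 4:
  Length 0: accepted: ε | rejected: (none)
  Length 1: accepted: 1 | rejected: 0
  Length 2: accepted: 00, 11 | rejected: 01, 10
  Length 3: accepted: 001, 010, 100, 111 | rejected: 000, 011, 101, 110
  Length 4: accepted: 0000, 0011, 0101, 0110, 1001, 1010, 1100, 1111 | rejected: 0001, 0010, 0100, 0111, 1000, 1011, 1101, 1110
Total: 16 string(s).

Final answer: ε, 1, 00, 11, 001, 010, 100, 111, 0000, 0011, 0101, 0110, 1001, 1010, 1100, 1111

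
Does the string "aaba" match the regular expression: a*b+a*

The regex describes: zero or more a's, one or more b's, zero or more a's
Yes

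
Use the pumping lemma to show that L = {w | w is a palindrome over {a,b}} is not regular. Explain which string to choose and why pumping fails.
Language: L = {w | w is a palindrome over {a,b}} (strings that read the same forwards and backwards)
Step 1: Assume for contradiction that L is regular, with pumping length p.
Step 2: Choose s = a^p b a^p. Then s ∈ L (it reads the same forwards and backwards) and |s| ≥ p.
Step 3: Consider any decomposition s = xyz with |xy| ≤ p and |y| > 0. Since |xy| ≤ p and the first p symbols of s are all a's, y = a^k for some k with 1 ≤ k ≤ p.
Step 4: Pumping up (i = 2): xy²z = a^(p+k) b a^p. Its reverse is a^p b a^(p+k) ≠ a^(p+k) b a^p (the single b is no longer in the middle), so xy²z is not a palindrome and xy²z ∉ L.
This contradicts the pumping lemma, so L is not regular.

Final answer: Choose s = a^p b a^p. Since |xy| ≤ p, y = a^k with k ≥ 1. Then xy²z = a^(p+k) b a^p is not a palindrome, so ∉ L.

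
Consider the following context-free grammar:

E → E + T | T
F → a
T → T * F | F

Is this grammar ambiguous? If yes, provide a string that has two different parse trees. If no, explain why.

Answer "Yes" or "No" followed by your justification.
This is the standard stratified expression grammar: '+' is introduced only by the left-recursive rule E → E + T and '*' only by the left-recursive rule T → T * F, with F → a. For any string, the last '+' must be the one produced at the root E (everything after it is a T containing no '+'), and likewise within each T the last '*' is produced at its root. This fixes the parse tree uniquely (left-associative, '*' binding tighter than '+'), so every string has exactly one parse tree.

Final answer: No - the grammar is unambiguous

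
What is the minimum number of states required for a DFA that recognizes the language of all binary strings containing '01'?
Language: binary strings containing '01'
Lower bound (Myhill–Nerode): the prefixes ε, 0, 01 are pairwise distinguishable:
  ε vs 01: suffix ε distinguishes them (ε is rejected, 01 is accepted)
  0 vs 01: suffix ε distinguishes them (0 is rejected, 01 is accepted)
  ε vs 0: suffix 1 distinguishes them (ε·1 = 1 is rejected, 0·1 = 01 is accepted)
So any DFA needs at least 3 states.
Upper bound: a DFA with 3 states exists (one state per class above: 'no progress', 'last symbol 0', and 'seen 01' (accepting sink)).
Minimum states: 3

Final answer: 3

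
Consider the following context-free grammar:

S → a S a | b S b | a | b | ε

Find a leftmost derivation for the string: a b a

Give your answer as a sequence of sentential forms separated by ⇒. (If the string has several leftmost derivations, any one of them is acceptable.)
Start with S.
Step 1: the leftmost non-terminal is S; apply S → a S a:  a S a
Step 2: the leftmost non-terminal is S; apply S → b:  a b a

Final answer: S ⇒ a S a ⇒ a b a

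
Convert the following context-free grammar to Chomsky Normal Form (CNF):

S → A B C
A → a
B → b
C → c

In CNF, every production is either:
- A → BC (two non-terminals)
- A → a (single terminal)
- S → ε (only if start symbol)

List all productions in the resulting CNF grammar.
The grammar has no ε-productions or unit productions to eliminate.
A → a is already in CNF (single terminal) – keep it.
B → b is already in CNF (single terminal) – keep it.
C → c is already in CNF (single terminal) – keep it.
S → A B C has 3 symbols on the right: break it into binary productions S → A X0, X0 → B C.
Resulting CNF grammar (5 productions): A → a; B → b; C → c; S → A X0; X0 → B C

Final answer: A → a; B → b; C → c; S → A X0; X0 → B C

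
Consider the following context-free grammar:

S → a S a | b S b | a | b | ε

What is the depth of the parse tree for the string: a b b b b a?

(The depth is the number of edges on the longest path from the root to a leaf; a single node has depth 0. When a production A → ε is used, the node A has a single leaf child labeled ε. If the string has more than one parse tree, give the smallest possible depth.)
The string has even length 6, so its (unique) parse tree peels off matching outer symbols: S → a S a, S → b S b, S → b S b, and finally S → ε for the empty middle.
The S nodes are at depths 0..3; the ε leaf under the innermost S is at depth 4 (terminal leaves are at depths 1..3).
Depth = 4.

Final answer: 4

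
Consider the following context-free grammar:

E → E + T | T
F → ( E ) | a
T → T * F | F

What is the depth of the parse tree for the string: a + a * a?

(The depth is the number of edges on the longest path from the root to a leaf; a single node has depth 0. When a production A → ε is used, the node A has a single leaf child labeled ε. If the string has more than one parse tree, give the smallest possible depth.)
The grammar is unambiguous; the parse tree of a + a * a is:
E → E + T at the root (depth 0).
  Left E (depth 1) → T (2) → F (3) → a (4).
  Right T (depth 1) → T * F; that T (2) → F (3) → a (4); F (2) → a (3).
The longest root-to-leaf paths have 4 edges.
Depth = 4.

Final answer: 4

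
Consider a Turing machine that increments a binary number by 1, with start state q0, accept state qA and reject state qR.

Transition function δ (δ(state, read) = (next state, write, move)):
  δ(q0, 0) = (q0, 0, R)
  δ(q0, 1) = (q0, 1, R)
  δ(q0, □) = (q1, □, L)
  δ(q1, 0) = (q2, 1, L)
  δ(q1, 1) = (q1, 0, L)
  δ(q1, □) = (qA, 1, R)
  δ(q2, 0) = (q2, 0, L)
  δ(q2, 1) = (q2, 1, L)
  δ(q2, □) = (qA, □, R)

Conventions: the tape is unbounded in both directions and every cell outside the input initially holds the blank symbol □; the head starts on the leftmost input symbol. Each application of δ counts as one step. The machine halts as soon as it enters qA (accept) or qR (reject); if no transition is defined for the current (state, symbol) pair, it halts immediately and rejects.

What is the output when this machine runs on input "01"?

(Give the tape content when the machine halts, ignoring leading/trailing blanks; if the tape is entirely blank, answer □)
Step 0: [q0]01 (head at position 0)
Step 1: δ(q0, 0) = (q0, 0, R)  ⊢  0[q0]1 (head at position 1)
Step 2: δ(q0, 1) = (q0, 1, R)  ⊢  01[q0]□ (head at position 2)
Step 3: δ(q0, □) = (q1, □, L)  ⊢  0[q1]1□ (head at position 1)
Step 4: δ(q1, 1) = (q1, 0, L)  ⊢  [q1]00□ (head at position 0)
Step 5: δ(q1, 0) = (q2, 1, L)  ⊢  [q2]□10□ (head at position -1)
Step 6: δ(q2, □) = (qA, □, R)  ⊢  □[qA]10□ (head at position 0)
The machine is in qA, so it halts and accepts.
Tape content when halted (ignoring surrounding blanks): 10

Final answer: Output: 10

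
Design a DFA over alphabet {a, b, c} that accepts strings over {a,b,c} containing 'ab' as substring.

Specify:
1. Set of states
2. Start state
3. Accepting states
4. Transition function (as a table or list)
One valid DFA (any DFA recognizing the same language is acceptable):
States: {q0, q1, q2}
Start: q0
Accepting: {q2}
Transitions (accepting states marked with *):
State | a | b | c | Accepting
-----------------------------
q0    | q1 | q0 | q0 |  
q1    | q1 | q2 | q0 |  
q2    | q2 | q2 | q2 | *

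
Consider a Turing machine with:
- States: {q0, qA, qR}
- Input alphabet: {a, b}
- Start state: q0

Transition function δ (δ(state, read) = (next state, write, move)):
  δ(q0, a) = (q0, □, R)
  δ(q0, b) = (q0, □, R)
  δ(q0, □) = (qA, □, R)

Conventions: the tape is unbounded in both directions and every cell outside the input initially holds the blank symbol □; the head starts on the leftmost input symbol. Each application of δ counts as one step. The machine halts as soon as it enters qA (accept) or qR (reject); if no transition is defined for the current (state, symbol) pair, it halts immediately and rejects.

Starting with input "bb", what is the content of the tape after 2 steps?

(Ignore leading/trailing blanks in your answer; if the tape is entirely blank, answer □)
Step 0: [q0]bb (head at position 0)
Step 1: δ(q0, b) = (q0, □, R)  ⊢  □[q0]b (head at position 1)
Step 2: δ(q0, b) = (q0, □, R)  ⊢  □□[q0]□ (head at position 2)
Tape after 2 steps (ignoring surrounding blanks): □

Final answer: Tape: □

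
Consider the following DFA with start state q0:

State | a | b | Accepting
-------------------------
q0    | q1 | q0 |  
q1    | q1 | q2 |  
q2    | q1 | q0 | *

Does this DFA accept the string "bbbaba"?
Start in q0.
Read 'b': q0 → q0
Read 'b': q0 → q0
Read 'b': q0 → q0
Read 'a': q0 → q1
Read 'b': q1 → q2
Read 'a': q2 → q1
Final state q1 is not accepting, so the string is rejected.

Final answer: No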